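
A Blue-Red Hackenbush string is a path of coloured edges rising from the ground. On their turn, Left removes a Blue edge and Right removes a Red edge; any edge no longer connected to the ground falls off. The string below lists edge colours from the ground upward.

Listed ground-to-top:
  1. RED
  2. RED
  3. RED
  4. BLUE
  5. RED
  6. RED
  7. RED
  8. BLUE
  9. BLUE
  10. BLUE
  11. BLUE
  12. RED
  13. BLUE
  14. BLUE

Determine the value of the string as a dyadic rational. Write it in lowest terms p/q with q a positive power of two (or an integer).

Recurse on prefixes of the 14-edge string RED RED RED BLUE RED RED RED BLUE BLUE BLUE BLUE RED BLUE BLUE:
value_1 [R]  L=[—]  R=[0]  = -1
value_2 [RR]  L=[—]  R=[-1, 0]  = -2
value_3 [RRR]  L=[—]  R=[-2, -1, 0]  = -3
value_4 [RRRB]  L=[-3]  R=[-2, -1, 0]  = -5/2
value_5 [RRRBR]  L=[-3]  R=[-5/2, -2, -1, 0]  = -11/4
value_6 [RRRBRR]  L=[-3]  R=[-11/4, -5/2, -2, -1, 0]  = -23/8
value_7 [RRRBRRR]  L=[-3]  R=[-23/8, -11/4, -5/2, -2, -1, 0]  = -47/16
value_8 [RRRBRRRB]  L=[-3, -47/16]  R=[-23/8, -11/4, -5/2, -2, -1, 0]  = -93/32
value_9 [RRRBRRRBB]  L=[-3, -47/16, -93/32]  R=[-23/8, -11/4, -5/2, -2, -1, 0]  = -185/64
value_10 [RRRBRRRBBB]  L=[-3, -47/16, -93/32, -185/64]  R=[-23/8, -11/4, -5/2, -2, -1, 0]  = -369/128
value_11 [RRRBRRRBBBB]  L=[-3, -47/16, -93/32, -185/64, -369/128]  R=[-23/8, -11/4, -5/2, -2, -1, 0]  = -737/256
value_12 [RRRBRRRBBBBR]  L=[-3, -47/16, -93/32, -185/64, -369/128]  R=[-737/256, -23/8, -11/4, -5/2, -2, -1, 0]  = -1475/512
value_13 [RRRBRRRBBBBRB]  L=[-3, -47/16, -93/32, -185/64, -369/128, -1475/512]  R=[-737/256, -23/8, -11/4, -5/2, -2, -1, 0]  = -2949/1024
value_14 [RRRBRRRBBBBRBB]  L=[-3, -47/16, -93/32, -185/64, -369/128, -1475/512, -2949/1024]  R=[-737/256, -23/8, -11/4, -5/2, -2, -1, 0]  = -5897/2048

-5897/2048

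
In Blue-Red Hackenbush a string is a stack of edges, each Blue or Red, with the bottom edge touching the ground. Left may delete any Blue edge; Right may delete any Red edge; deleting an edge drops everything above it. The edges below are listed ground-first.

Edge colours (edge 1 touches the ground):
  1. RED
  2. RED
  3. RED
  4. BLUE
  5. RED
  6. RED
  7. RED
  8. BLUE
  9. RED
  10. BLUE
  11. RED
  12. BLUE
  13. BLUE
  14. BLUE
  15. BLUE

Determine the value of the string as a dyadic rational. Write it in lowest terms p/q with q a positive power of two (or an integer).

-11937/4096

step 1: add RED to get R; options L={ ∅ } R={ 0 } → -1
step 2: add RED to get RR; options L={ ∅ } R={ -1 0 } → -2
step 3: add RED to get RRR; options L={ ∅ } R={ -2 -1 0 } → -3
step 4: add BLUE to get RRRB; options L={ -3 } R={ -2 -1 0 } → -5/2
step 5: add RED to get RRRBR; options L={ -3 } R={ -5/2 -2 -1 0 } → -11/4
step 6: add RED to get RRRBRR; options L={ -3 } R={ -11/4 -5/2 -2 -1 0 } → -23/8
step 7: add RED to get RRRBRRR; options L={ -3 } R={ -23/8 -11/4 -5/2 -2 -1 0 } → -47/16
step 8: add BLUE to get RRRBRRRB; options L={ -3 -47/16 } R={ -23/8 -11/4 -5/2 -2 -1 0 } → -93/32
step 9: add RED to get RRRBRRRBR; options L={ -3 -47/16 } R={ -93/32 -23/8 -11/4 -5/2 -2 -1 0 } → -187/64
step 10: add BLUE to get RRRBRRRBRB; options L={ -3 -47/16 -187/64 } R={ -93/32 -23/8 -11/4 -5/2 -2 -1 0 } → -373/128
step 11: add RED to get RRRBRRRBRBR; options L={ -3 -47/16 -187/64 } R={ -373/128 -93/32 -23/8 -11/4 -5/2 -2 -1 0 } → -747/256
step 12: add BLUE to get RRRBRRRBRBRB; options L={ -3 -47/16 -187/64 -747/256 } R={ -373/128 -93/32 -23/8 -11/4 -5/2 -2 -1 0 } → -1493/512
step 13: add BLUE to get RRRBRRRBRBRBB; options L={ -3 -47/16 -187/64 -747/256 -1493/512 } R={ -373/128 -93/32 -23/8 -11/4 -5/2 -2 -1 0 } → -2985/1024
step 14: add BLUE to get RRRBRRRBRBRBBB; options L={ -3 -47/16 -187/64 -747/256 -1493/512 -2985/1024 } R={ -373/128 -93/32 -23/8 -11/4 -5/2 -2 -1 0 } → -5969/2048
step 15: add BLUE to get RRRBRRRBRBRBBBB; options L={ -3 -47/16 -187/64 -747/256 -1493/512 -2985/1024 -5969/2048 } R={ -373/128 -93/32 -23/8 -11/4 -5/2 -2 -1 0 } → -11937/4096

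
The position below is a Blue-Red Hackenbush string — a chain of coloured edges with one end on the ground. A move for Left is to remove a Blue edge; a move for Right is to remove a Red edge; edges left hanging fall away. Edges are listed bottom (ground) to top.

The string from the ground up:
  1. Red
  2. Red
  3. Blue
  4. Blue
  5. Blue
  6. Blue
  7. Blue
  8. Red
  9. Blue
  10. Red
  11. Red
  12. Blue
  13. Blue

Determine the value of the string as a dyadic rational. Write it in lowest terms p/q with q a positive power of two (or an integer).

-2137/2048

Build g(s[:k]) for k = 1..13, string s = Red Red Blue Blue Blue Blue Blue Red Blue Red Red Blue Blue.
edge 1 of 13 (Red): { · | 0 } -> -1
edge 2 of 13 (Red): { · | -1; 0 } -> -2
edge 3 of 13 (Blue): { -2 | -1; 0 } -> -3/2
edge 4 of 13 (Blue): { -2; -3/2 | -1; 0 } -> -5/4
edge 5 of 13 (Blue): { -2; -3/2; -5/4 | -1; 0 } -> -9/8
edge 6 of 13 (Blue): { -2; -3/2; -5/4; -9/8 | -1; 0 } -> -17/16
edge 7 of 13 (Blue): { -2; -3/2; -5/4; -9/8; -17/16 | -1; 0 } -> -33/32
edge 8 of 13 (Red): { -2; -3/2; -5/4; -9/8; -17/16 | -33/32; -1; 0 } -> -67/64
edge 9 of 13 (Blue): { -2; -3/2; -5/4; -9/8; -17/16; -67/64 | -33/32; -1; 0 } -> -133/128
edge 10 of 13 (Red): { -2; -3/2; -5/4; -9/8; -17/16; -67/64 | -133/128; -33/32; -1; 0 } -> -267/256
edge 11 of 13 (Red): { -2; -3/2; -5/4; -9/8; -17/16; -67/64 | -267/256; -133/128; -33/32; -1; 0 } -> -535/512
edge 12 of 13 (Blue): { -2; -3/2; -5/4; -9/8; -17/16; -67/64; -535/512 | -267/256; -133/128; -33/32; -1; 0 } -> -1069/1024
edge 13 of 13 (Blue): { -2; -3/2; -5/4; -9/8; -17/16; -67/64; -535/512; -1069/1024 | -267/256; -133/128; -33/32; -1; 0 } -> -2137/2048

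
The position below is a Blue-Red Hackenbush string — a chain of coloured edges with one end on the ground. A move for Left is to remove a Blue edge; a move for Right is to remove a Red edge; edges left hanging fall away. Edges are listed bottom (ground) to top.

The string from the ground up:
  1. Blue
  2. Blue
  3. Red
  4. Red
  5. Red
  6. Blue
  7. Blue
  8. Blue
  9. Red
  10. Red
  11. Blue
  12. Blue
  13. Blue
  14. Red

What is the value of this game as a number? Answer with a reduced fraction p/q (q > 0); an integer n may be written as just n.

Recurse on prefixes of the 14-edge string Blue Blue Red Red Red Blue Blue Blue Red Red Blue Blue Blue Red:
value_1 [B]  L=[0]  R=[(no moves)]  — 1
value_2 [BB]  L=[0 1]  R=[(no moves)]  — 2
value_3 [BBR]  L=[0 1]  R=[2]  — 3/2
value_4 [BBRR]  L=[0 1]  R=[3/2 2]  — 5/4
value_5 [BBRRR]  L=[0 1]  R=[5/4 3/2 2]  — 9/8
value_6 [BBRRRB]  L=[0 1 9/8]  R=[5/4 3/2 2]  — 19/16
value_7 [BBRRRBB]  L=[0 1 9/8 19/16]  R=[5/4 3/2 2]  — 39/32
value_8 [BBRRRBBB]  L=[0 1 9/8 19/16 39/32]  R=[5/4 3/2 2]  — 79/64
value_9 [BBRRRBBBR]  L=[0 1 9/8 19/16 39/32]  R=[79/64 5/4 3/2 2]  — 157/128
value_10 [BBRRRBBBRR]  L=[0 1 9/8 19/16 39/32]  R=[157/128 79/64 5/4 3/2 2]  — 313/256
value_11 [BBRRRBBBRRB]  L=[0 1 9/8 19/16 39/32 313/256]  R=[157/128 79/64 5/4 3/2 2]  — 627/512
value_12 [BBRRRBBBRRBB]  L=[0 1 9/8 19/16 39/32 313/256 627/512]  R=[157/128 79/64 5/4 3/2 2]  — 1255/1024
value_13 [BBRRRBBBRRBBB]  L=[0 1 9/8 19/16 39/32 313/256 627/512 1255/1024]  R=[157/128 79/64 5/4 3/2 2]  — 2511/2048
value_14 [BBRRRBBBRRBBBR]  L=[0 1 9/8 19/16 39/32 313/256 627/512 1255/1024]  R=[2511/2048 157/128 79/64 5/4 3/2 2]  — 5021/4096

5021/4096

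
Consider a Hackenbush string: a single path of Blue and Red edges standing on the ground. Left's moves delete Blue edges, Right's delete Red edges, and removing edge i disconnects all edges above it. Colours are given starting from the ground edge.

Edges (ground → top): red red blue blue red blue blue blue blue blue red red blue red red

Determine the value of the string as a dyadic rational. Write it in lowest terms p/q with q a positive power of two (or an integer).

Prefix values for red red blue blue red blue blue blue blue blue red red blue red red via {L|R} + simplicity:
v(r) = { (no moves) | 0 } → -1
v(rr) = { (no moves) | -1 0 } → -2
v(rrb) = { -2 | -1 0 } → -3/2
v(rrbb) = { -2 -3/2 | -1 0 } → -5/4
v(rrbbr) = { -2 -3/2 | -5/4 -1 0 } → -11/8
v(rrbbrb) = { -2 -3/2 -11/8 | -5/4 -1 0 } → -21/16
v(rrbbrbb) = { -2 -3/2 -11/8 -21/16 | -5/4 -1 0 } → -41/32
v(rrbbrbbb) = { -2 -3/2 -11/8 -21/16 -41/32 | -5/4 -1 0 } → -81/64
v(rrbbrbbbb) = { -2 -3/2 -11/8 -21/16 -41/32 -81/64 | -5/4 -1 0 } → -161/128
v(rrbbrbbbbb) = { -2 -3/2 -11/8 -21/16 -41/32 -81/64 -161/128 | -5/4 -1 0 } → -321/256
v(rrbbrbbbbbr) = { -2 -3/2 -11/8 -21/16 -41/32 -81/64 -161/128 | -321/256 -5/4 -1 0 } → -643/512
v(rrbbrbbbbbrr) = { -2 -3/2 -11/8 -21/16 -41/32 -81/64 -161/128 | -643/512 -321/256 -5/4 -1 0 } → -1287/1024
v(rrbbrbbbbbrrb) = { -2 -3/2 -11/8 -21/16 -41/32 -81/64 -161/128 -1287/1024 | -643/512 -321/256 -5/4 -1 0 } → -2573/2048
v(rrbbrbbbbbrrbr) = { -2 -3/2 -11/8 -21/16 -41/32 -81/64 -161/128 -1287/1024 | -2573/2048 -643/512 -321/256 -5/4 -1 0 } → -5147/4096
v(rrbbrbbbbbrrbrr) = { -2 -3/2 -11/8 -21/16 -41/32 -81/64 -161/128 -1287/1024 | -5147/4096 -2573/2048 -643/512 -321/256 -5/4 -1 0 } → -10295/8192

-10295/8192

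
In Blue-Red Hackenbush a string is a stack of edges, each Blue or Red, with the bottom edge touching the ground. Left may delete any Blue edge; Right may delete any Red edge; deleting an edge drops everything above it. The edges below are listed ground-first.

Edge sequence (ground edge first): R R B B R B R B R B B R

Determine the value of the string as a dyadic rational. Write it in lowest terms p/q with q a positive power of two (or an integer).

Recurse on prefixes of the 12-edge string R R B B R B R B R B B R:
G(R) = {  | 0 } → -1
G(RR) = {  | -1,0 } → -2
G(RRB) = { -2 | -1,0 } → -3/2
G(RRBB) = { -2,-3/2 | -1,0 } → -5/4
G(RRBBR) = { -2,-3/2 | -5/4,-1,0 } → -11/8
G(RRBBRB) = { -2,-3/2,-11/8 | -5/4,-1,0 } → -21/16
G(RRBBRBR) = { -2,-3/2,-11/8 | -21/16,-5/4,-1,0 } → -43/32
G(RRBBRBRB) = { -2,-3/2,-11/8,-43/32 | -21/16,-5/4,-1,0 } → -85/64
G(RRBBRBRBR) = { -2,-3/2,-11/8,-43/32 | -85/64,-21/16,-5/4,-1,0 } → -171/128
G(RRBBRBRBRB) = { -2,-3/2,-11/8,-43/32,-171/128 | -85/64,-21/16,-5/4,-1,0 } → -341/256
G(RRBBRBRBRBB) = { -2,-3/2,-11/8,-43/32,-171/128,-341/256 | -85/64,-21/16,-5/4,-1,0 } → -681/512
G(RRBBRBRBRBBR) = { -2,-3/2,-11/8,-43/32,-171/128,-341/256 | -681/512,-85/64,-21/16,-5/4,-1,0 } → -1363/1024

-1363/1024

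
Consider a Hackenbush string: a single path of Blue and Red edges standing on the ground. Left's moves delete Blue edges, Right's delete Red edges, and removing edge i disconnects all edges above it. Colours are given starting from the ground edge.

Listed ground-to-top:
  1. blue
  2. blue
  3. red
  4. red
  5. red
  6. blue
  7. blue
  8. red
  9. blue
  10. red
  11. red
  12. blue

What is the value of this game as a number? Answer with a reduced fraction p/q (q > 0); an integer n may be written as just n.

b: Left { 0 }, Right { none } = simplest 1
bb: Left { 0; 1 }, Right { none } = simplest 2
bbr: Left { 0; 1 }, Right { 2 } = simplest 3/2
bbrr: Left { 0; 1 }, Right { 3/2; 2 } = simplest 5/4
bbrrr: Left { 0; 1 }, Right { 5/4; 3/2; 2 } = simplest 9/8
bbrrrb: Left { 0; 1; 9/8 }, Right { 5/4; 3/2; 2 } = simplest 19/16
bbrrrbb: Left { 0; 1; 9/8; 19/16 }, Right { 5/4; 3/2; 2 } = simplest 39/32
bbrrrbbr: Left { 0; 1; 9/8; 19/16 }, Right { 39/32; 5/4; 3/2; 2 } = simplest 77/64
bbrrrbbrb: Left { 0; 1; 9/8; 19/16; 77/64 }, Right { 39/32; 5/4; 3/2; 2 } = simplest 155/128
bbrrrbbrbr: Left { 0; 1; 9/8; 19/16; 77/64 }, Right { 155/128; 39/32; 5/4; 3/2; 2 } = simplest 309/256
bbrrrbbrbrr: Left { 0; 1; 9/8; 19/16; 77/64 }, Right { 309/256; 155/128; 39/32; 5/4; 3/2; 2 } = simplest 617/512
bbrrrbbrbrrb: Left { 0; 1; 9/8; 19/16; 77/64; 617/512 }, Right { 309/256; 155/128; 39/32; 5/4; 3/2; 2 } = simplest 1235/1024

1235/1024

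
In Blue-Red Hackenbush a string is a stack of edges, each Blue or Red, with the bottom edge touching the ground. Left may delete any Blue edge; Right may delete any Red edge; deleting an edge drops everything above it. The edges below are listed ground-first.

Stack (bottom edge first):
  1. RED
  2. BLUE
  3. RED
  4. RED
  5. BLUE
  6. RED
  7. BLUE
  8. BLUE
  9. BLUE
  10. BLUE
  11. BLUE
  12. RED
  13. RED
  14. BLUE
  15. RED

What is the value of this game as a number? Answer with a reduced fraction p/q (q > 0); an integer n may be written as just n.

-13339/16384

Build value(s[:k]) for k = 1..15, string s = RED BLUE RED RED BLUE RED BLUE BLUE BLUE BLUE BLUE RED RED BLUE RED.
R: Left { ∅ }, Right { 0 } — simplest -1
RB: Left { -1 }, Right { 0 } — simplest -1/2
RBR: Left { -1 }, Right { -1/2; 0 } — simplest -3/4
RBRR: Left { -1 }, Right { -3/4; -1/2; 0 } — simplest -7/8
RBRRB: Left { -1; -7/8 }, Right { -3/4; -1/2; 0 } — simplest -13/16
RBRRBR: Left { -1; -7/8 }, Right { -13/16; -3/4; -1/2; 0 } — simplest -27/32
RBRRBRB: Left { -1; -7/8; -27/32 }, Right { -13/16; -3/4; -1/2; 0 } — simplest -53/64
RBRRBRBB: Left { -1; -7/8; -27/32; -53/64 }, Right { -13/16; -3/4; -1/2; 0 } — simplest -105/128
RBRRBRBBB: Left { -1; -7/8; -27/32; -53/64; -105/128 }, Right { -13/16; -3/4; -1/2; 0 } — simplest -209/256
RBRRBRBBBB: Left { -1; -7/8; -27/32; -53/64; -105/128; -209/256 }, Right { -13/16; -3/4; -1/2; 0 } — simplest -417/512
RBRRBRBBBBB: Left { -1; -7/8; -27/32; -53/64; -105/128; -209/256; -417/512 }, Right { -13/16; -3/4; -1/2; 0 } — simplest -833/1024
RBRRBRBBBBBR: Left { -1; -7/8; -27/32; -53/64; -105/128; -209/256; -417/512 }, Right { -833/1024; -13/16; -3/4; -1/2; 0 } — simplest -1667/2048
RBRRBRBBBBBRR: Left { -1; -7/8; -27/32; -53/64; -105/128; -209/256; -417/512 }, Right { -1667/2048; -833/1024; -13/16; -3/4; -1/2; 0 } — simplest -3335/4096
RBRRBRBBBBBRRB: Left { -1; -7/8; -27/32; -53/64; -105/128; -209/256; -417/512; -3335/4096 }, Right { -1667/2048; -833/1024; -13/16; -3/4; -1/2; 0 } — simplest -6669/8192
RBRRBRBBBBBRRBR: Left { -1; -7/8; -27/32; -53/64; -105/128; -209/256; -417/512; -3335/4096 }, Right { -6669/8192; -1667/2048; -833/1024; -13/16; -3/4; -1/2; 0 } — simplest -13339/16384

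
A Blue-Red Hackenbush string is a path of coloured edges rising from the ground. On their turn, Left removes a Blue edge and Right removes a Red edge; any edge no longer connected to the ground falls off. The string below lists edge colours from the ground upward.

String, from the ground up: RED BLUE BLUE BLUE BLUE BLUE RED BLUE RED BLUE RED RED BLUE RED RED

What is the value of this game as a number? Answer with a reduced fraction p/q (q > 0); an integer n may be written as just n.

-695/16384

R: Left {  }, Right { 0 } => simplest -1
RB: Left { -1 }, Right { 0 } => simplest -1/2
RBB: Left { -1; -1/2 }, Right { 0 } => simplest -1/4
RBBB: Left { -1; -1/2; -1/4 }, Right { 0 } => simplest -1/8
RBBBB: Left { -1; -1/2; -1/4; -1/8 }, Right { 0 } => simplest -1/16
RBBBBB: Left { -1; -1/2; -1/4; -1/8; -1/16 }, Right { 0 } => simplest -1/32
RBBBBBR: Left { -1; -1/2; -1/4; -1/8; -1/16 }, Right { -1/32; 0 } => simplest -3/64
RBBBBBRB: Left { -1; -1/2; -1/4; -1/8; -1/16; -3/64 }, Right { -1/32; 0 } => simplest -5/128
RBBBBBRBR: Left { -1; -1/2; -1/4; -1/8; -1/16; -3/64 }, Right { -5/128; -1/32; 0 } => simplest -11/256
RBBBBBRBRB: Left { -1; -1/2; -1/4; -1/8; -1/16; -3/64; -11/256 }, Right { -5/128; -1/32; 0 } => simplest -21/512
RBBBBBRBRBR: Left { -1; -1/2; -1/4; -1/8; -1/16; -3/64; -11/256 }, Right { -21/512; -5/128; -1/32; 0 } => simplest -43/1024
RBBBBBRBRBRR: Left { -1; -1/2; -1/4; -1/8; -1/16; -3/64; -11/256 }, Right { -43/1024; -21/512; -5/128; -1/32; 0 } => simplest -87/2048
RBBBBBRBRBRRB: Left { -1; -1/2; -1/4; -1/8; -1/16; -3/64; -11/256; -87/2048 }, Right { -43/1024; -21/512; -5/128; -1/32; 0 } => simplest -173/4096
RBBBBBRBRBRRBR: Left { -1; -1/2; -1/4; -1/8; -1/16; -3/64; -11/256; -87/2048 }, Right { -173/4096; -43/1024; -21/512; -5/128; -1/32; 0 } => simplest -347/8192
RBBBBBRBRBRRBRR: Left { -1; -1/2; -1/4; -1/8; -1/16; -3/64; -11/256; -87/2048 }, Right { -347/8192; -173/4096; -43/1024; -21/512; -5/128; -1/32; 0 } => simplest -695/16384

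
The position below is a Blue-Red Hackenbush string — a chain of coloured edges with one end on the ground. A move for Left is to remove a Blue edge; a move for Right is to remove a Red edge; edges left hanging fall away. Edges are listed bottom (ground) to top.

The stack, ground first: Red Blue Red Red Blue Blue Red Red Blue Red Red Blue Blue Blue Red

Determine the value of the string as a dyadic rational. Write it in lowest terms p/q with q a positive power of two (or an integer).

-13155/16384

Build G(s[:k]) for k = 1..15, string s = Red Blue Red Red Blue Blue Red Red Blue Red Red Blue Blue Blue Red.
G(R) = { ∅ | 0 } = -1
G(RB) = { -1 | 0 } = -1/2
G(RBR) = { -1 | -1/2 0 } = -3/4
G(RBRR) = { -1 | -3/4 -1/2 0 } = -7/8
G(RBRRB) = { -1 -7/8 | -3/4 -1/2 0 } = -13/16
G(RBRRBB) = { -1 -7/8 -13/16 | -3/4 -1/2 0 } = -25/32
G(RBRRBBR) = { -1 -7/8 -13/16 | -25/32 -3/4 -1/2 0 } = -51/64
G(RBRRBBRR) = { -1 -7/8 -13/16 | -51/64 -25/32 -3/4 -1/2 0 } = -103/128
G(RBRRBBRRB) = { -1 -7/8 -13/16 -103/128 | -51/64 -25/32 -3/4 -1/2 0 } = -205/256
G(RBRRBBRRBR) = { -1 -7/8 -13/16 -103/128 | -205/256 -51/64 -25/32 -3/4 -1/2 0 } = -411/512
G(RBRRBBRRBRR) = { -1 -7/8 -13/16 -103/128 | -411/512 -205/256 -51/64 -25/32 -3/4 -1/2 0 } = -823/1024
G(RBRRBBRRBRRB) = { -1 -7/8 -13/16 -103/128 -823/1024 | -411/512 -205/256 -51/64 -25/32 -3/4 -1/2 0 } = -1645/2048
G(RBRRBBRRBRRBB) = { -1 -7/8 -13/16 -103/128 -823/1024 -1645/2048 | -411/512 -205/256 -51/64 -25/32 -3/4 -1/2 0 } = -3289/4096
G(RBRRBBRRBRRBBB) = { -1 -7/8 -13/16 -103/128 -823/1024 -1645/2048 -3289/4096 | -411/512 -205/256 -51/64 -25/32 -3/4 -1/2 0 } = -6577/8192
G(RBRRBBRRBRRBBBR) = { -1 -7/8 -13/16 -103/128 -823/1024 -1645/2048 -3289/4096 | -6577/8192 -411/512 -205/256 -51/64 -25/32 -3/4 -1/2 0 } = -13155/16384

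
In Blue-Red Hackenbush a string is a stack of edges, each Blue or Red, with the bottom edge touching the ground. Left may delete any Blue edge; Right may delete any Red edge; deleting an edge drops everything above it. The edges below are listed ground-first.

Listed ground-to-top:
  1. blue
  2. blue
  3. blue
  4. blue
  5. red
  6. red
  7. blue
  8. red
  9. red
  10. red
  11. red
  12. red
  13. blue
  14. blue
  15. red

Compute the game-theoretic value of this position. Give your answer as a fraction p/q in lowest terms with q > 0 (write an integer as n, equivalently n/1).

edge 1 of 15 (blue): { 0 | (no moves) } = 1
edge 2 of 15 (blue): { 0, 1 | (no moves) } = 2
edge 3 of 15 (blue): { 0, 1, 2 | (no moves) } = 3
edge 4 of 15 (blue): { 0, 1, 2, 3 | (no moves) } = 4
edge 5 of 15 (red): { 0, 1, 2, 3 | 4 } = 7/2
edge 6 of 15 (red): { 0, 1, 2, 3 | 7/2, 4 } = 13/4
edge 7 of 15 (blue): { 0, 1, 2, 3, 13/4 | 7/2, 4 } = 27/8
edge 8 of 15 (red): { 0, 1, 2, 3, 13/4 | 27/8, 7/2, 4 } = 53/16
edge 9 of 15 (red): { 0, 1, 2, 3, 13/4 | 53/16, 27/8, 7/2, 4 } = 105/32
edge 10 of 15 (red): { 0, 1, 2, 3, 13/4 | 105/32, 53/16, 27/8, 7/2, 4 } = 209/64
edge 11 of 15 (red): { 0, 1, 2, 3, 13/4 | 209/64, 105/32, 53/16, 27/8, 7/2, 4 } = 417/128
edge 12 of 15 (red): { 0, 1, 2, 3, 13/4 | 417/128, 209/64, 105/32, 53/16, 27/8, 7/2, 4 } = 833/256
edge 13 of 15 (blue): { 0, 1, 2, 3, 13/4, 833/256 | 417/128, 209/64, 105/32, 53/16, 27/8, 7/2, 4 } = 1667/512
edge 14 of 15 (blue): { 0, 1, 2, 3, 13/4, 833/256, 1667/512 | 417/128, 209/64, 105/32, 53/16, 27/8, 7/2, 4 } = 3335/1024
edge 15 of 15 (red): { 0, 1, 2, 3, 13/4, 833/256, 1667/512 | 3335/1024, 417/128, 209/64, 105/32, 53/16, 27/8, 7/2, 4 } = 6669/2048

6669/2048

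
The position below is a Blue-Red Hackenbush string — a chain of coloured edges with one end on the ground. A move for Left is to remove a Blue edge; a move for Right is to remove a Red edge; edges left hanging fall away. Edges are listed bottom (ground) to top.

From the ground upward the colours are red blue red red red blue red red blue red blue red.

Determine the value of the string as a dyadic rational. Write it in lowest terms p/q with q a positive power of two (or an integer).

-1899/2048

r: Left { · }, Right { 0 } = simplest -1
rb: Left { -1 }, Right { 0 } = simplest -1/2
rbr: Left { -1 }, Right { -1/2, 0 } = simplest -3/4
rbrr: Left { -1 }, Right { -3/4, -1/2, 0 } = simplest -7/8
rbrrr: Left { -1 }, Right { -7/8, -3/4, -1/2, 0 } = simplest -15/16
rbrrrb: Left { -1, -15/16 }, Right { -7/8, -3/4, -1/2, 0 } = simplest -29/32
rbrrrbr: Left { -1, -15/16 }, Right { -29/32, -7/8, -3/4, -1/2, 0 } = simplest -59/64
rbrrrbrr: Left { -1, -15/16 }, Right { -59/64, -29/32, -7/8, -3/4, -1/2, 0 } = simplest -119/128
rbrrrbrrb: Left { -1, -15/16, -119/128 }, Right { -59/64, -29/32, -7/8, -3/4, -1/2, 0 } = simplest -237/256
rbrrrbrrbr: Left { -1, -15/16, -119/128 }, Right { -237/256, -59/64, -29/32, -7/8, -3/4, -1/2, 0 } = simplest -475/512
rbrrrbrrbrb: Left { -1, -15/16, -119/128, -475/512 }, Right { -237/256, -59/64, -29/32, -7/8, -3/4, -1/2, 0 } = simplest -949/1024
rbrrrbrrbrbr: Left { -1, -15/16, -119/128, -475/512 }, Right { -949/1024, -237/256, -59/64, -29/32, -7/8, -3/4, -1/2, 0 } = simplest -1899/2048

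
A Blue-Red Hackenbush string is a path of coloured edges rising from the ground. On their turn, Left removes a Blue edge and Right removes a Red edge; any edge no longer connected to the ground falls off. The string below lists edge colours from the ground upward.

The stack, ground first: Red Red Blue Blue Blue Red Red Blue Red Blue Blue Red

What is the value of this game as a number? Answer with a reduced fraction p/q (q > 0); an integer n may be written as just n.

-1235/1024

Prefix values for Red Red Blue Blue Blue Red Red Blue Red Blue Blue Red via {L|R} + simplicity:
R: Left { — }, Right { 0 } gives simplest -1
RR: Left { — }, Right { -1; 0 } gives simplest -2
RRB: Left { -2 }, Right { -1; 0 } gives simplest -3/2
RRBB: Left { -2; -3/2 }, Right { -1; 0 } gives simplest -5/4
RRBBB: Left { -2; -3/2; -5/4 }, Right { -1; 0 } gives simplest -9/8
RRBBBR: Left { -2; -3/2; -5/4 }, Right { -9/8; -1; 0 } gives simplest -19/16
RRBBBRR: Left { -2; -3/2; -5/4 }, Right { -19/16; -9/8; -1; 0 } gives simplest -39/32
RRBBBRRB: Left { -2; -3/2; -5/4; -39/32 }, Right { -19/16; -9/8; -1; 0 } gives simplest -77/64
RRBBBRRBR: Left { -2; -3/2; -5/4; -39/32 }, Right { -77/64; -19/16; -9/8; -1; 0 } gives simplest -155/128
RRBBBRRBRB: Left { -2; -3/2; -5/4; -39/32; -155/128 }, Right { -77/64; -19/16; -9/8; -1; 0 } gives simplest -309/256
RRBBBRRBRBB: Left { -2; -3/2; -5/4; -39/32; -155/128; -309/256 }, Right { -77/64; -19/16; -9/8; -1; 0 } gives simplest -617/512
RRBBBRRBRBBR: Left { -2; -3/2; -5/4; -39/32; -155/128; -309/256 }, Right { -617/512; -77/64; -19/16; -9/8; -1; 0 } gives simplest -1235/1024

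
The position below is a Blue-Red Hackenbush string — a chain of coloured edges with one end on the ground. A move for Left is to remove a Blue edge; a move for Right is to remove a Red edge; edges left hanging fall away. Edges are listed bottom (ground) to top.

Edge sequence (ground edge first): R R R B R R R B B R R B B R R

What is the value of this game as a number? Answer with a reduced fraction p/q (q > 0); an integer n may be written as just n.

-11879/4096

Recurse on prefixes of the 15-edge string R R R B R R R B B R R B B R R:
value_1 [R]  L=[]  R=[0]  = -1
value_2 [RR]  L=[]  R=[-1; 0]  = -2
value_3 [RRR]  L=[]  R=[-2; -1; 0]  = -3
value_4 [RRRB]  L=[-3]  R=[-2; -1; 0]  = -5/2
value_5 [RRRBR]  L=[-3]  R=[-5/2; -2; -1; 0]  = -11/4
value_6 [RRRBRR]  L=[-3]  R=[-11/4; -5/2; -2; -1; 0]  = -23/8
value_7 [RRRBRRR]  L=[-3]  R=[-23/8; -11/4; -5/2; -2; -1; 0]  = -47/16
value_8 [RRRBRRRB]  L=[-3; -47/16]  R=[-23/8; -11/4; -5/2; -2; -1; 0]  = -93/32
value_9 [RRRBRRRBB]  L=[-3; -47/16; -93/32]  R=[-23/8; -11/4; -5/2; -2; -1; 0]  = -185/64
value_10 [RRRBRRRBBR]  L=[-3; -47/16; -93/32]  R=[-185/64; -23/8; -11/4; -5/2; -2; -1; 0]  = -371/128
value_11 [RRRBRRRBBRR]  L=[-3; -47/16; -93/32]  R=[-371/128; -185/64; -23/8; -11/4; -5/2; -2; -1; 0]  = -743/256
value_12 [RRRBRRRBBRRB]  L=[-3; -47/16; -93/32; -743/256]  R=[-371/128; -185/64; -23/8; -11/4; -5/2; -2; -1; 0]  = -1485/512
value_13 [RRRBRRRBBRRBB]  L=[-3; -47/16; -93/32; -743/256; -1485/512]  R=[-371/128; -185/64; -23/8; -11/4; -5/2; -2; -1; 0]  = -2969/1024
value_14 [RRRBRRRBBRRBBR]  L=[-3; -47/16; -93/32; -743/256; -1485/512]  R=[-2969/1024; -371/128; -185/64; -23/8; -11/4; -5/2; -2; -1; 0]  = -5939/2048
value_15 [RRRBRRRBBRRBBRR]  L=[-3; -47/16; -93/32; -743/256; -1485/512]  R=[-5939/2048; -2969/1024; -371/128; -185/64; -23/8; -11/4; -5/2; -2; -1; 0]  = -11879/4096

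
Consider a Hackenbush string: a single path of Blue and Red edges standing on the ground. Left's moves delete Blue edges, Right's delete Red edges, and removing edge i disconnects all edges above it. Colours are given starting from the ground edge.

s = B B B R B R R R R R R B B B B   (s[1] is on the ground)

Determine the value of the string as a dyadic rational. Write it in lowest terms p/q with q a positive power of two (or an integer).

Prefix values for B B B R B R R R R R R B B B B via {L|R} + simplicity:
1 of 15 · B · max L 0 · min R +∞ so 1
2 of 15 · BB · max L 1 · min R +∞ so 2
3 of 15 · BBB · max L 2 · min R +∞ so 3
4 of 15 · BBBR · max L 2 · min R 3 so 5/2
5 of 15 · BBBRB · max L 5/2 · min R 3 so 11/4
6 of 15 · BBBRBR · max L 5/2 · min R 11/4 so 21/8
7 of 15 · BBBRBRR · max L 5/2 · min R 21/8 so 41/16
8 of 15 · BBBRBRRR · max L 5/2 · min R 41/16 so 81/32
9 of 15 · BBBRBRRRR · max L 5/2 · min R 81/32 so 161/64
10 of 15 · BBBRBRRRRR · max L 5/2 · min R 161/64 so 321/128
11 of 15 · BBBRBRRRRRR · max L 5/2 · min R 321/128 so 641/256
12 of 15 · BBBRBRRRRRRB · max L 641/256 · min R 321/128 so 1283/512
13 of 15 · BBBRBRRRRRRBB · max L 1283/512 · min R 321/128 so 2567/1024
14 of 15 · BBBRBRRRRRRBBB · max L 2567/1024 · min R 321/128 so 5135/2048
15 of 15 · BBBRBRRRRRRBBBB · max L 5135/2048 · min R 321/128 so 10271/4096

10271/4096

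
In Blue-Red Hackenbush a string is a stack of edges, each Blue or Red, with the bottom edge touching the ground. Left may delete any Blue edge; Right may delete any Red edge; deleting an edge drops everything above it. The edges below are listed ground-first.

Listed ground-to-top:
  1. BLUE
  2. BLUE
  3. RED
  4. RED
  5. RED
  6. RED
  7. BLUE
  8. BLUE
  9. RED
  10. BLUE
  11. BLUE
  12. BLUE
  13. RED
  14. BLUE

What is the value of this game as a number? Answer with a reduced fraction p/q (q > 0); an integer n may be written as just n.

4539/4096

edge 1 of 14 (BLUE): { 0 | (no moves) } — 1
edge 2 of 14 (BLUE): { 0; 1 | (no moves) } — 2
edge 3 of 14 (RED): { 0; 1 | 2 } — 3/2
edge 4 of 14 (RED): { 0; 1 | 3/2; 2 } — 5/4
edge 5 of 14 (RED): { 0; 1 | 5/4; 3/2; 2 } — 9/8
edge 6 of 14 (RED): { 0; 1 | 9/8; 5/4; 3/2; 2 } — 17/16
edge 7 of 14 (BLUE): { 0; 1; 17/16 | 9/8; 5/4; 3/2; 2 } — 35/32
edge 8 of 14 (BLUE): { 0; 1; 17/16; 35/32 | 9/8; 5/4; 3/2; 2 } — 71/64
edge 9 of 14 (RED): { 0; 1; 17/16; 35/32 | 71/64; 9/8; 5/4; 3/2; 2 } — 141/128
edge 10 of 14 (BLUE): { 0; 1; 17/16; 35/32; 141/128 | 71/64; 9/8; 5/4; 3/2; 2 } — 283/256
edge 11 of 14 (BLUE): { 0; 1; 17/16; 35/32; 141/128; 283/256 | 71/64; 9/8; 5/4; 3/2; 2 } — 567/512
edge 12 of 14 (BLUE): { 0; 1; 17/16; 35/32; 141/128; 283/256; 567/512 | 71/64; 9/8; 5/4; 3/2; 2 } — 1135/1024
edge 13 of 14 (RED): { 0; 1; 17/16; 35/32; 141/128; 283/256; 567/512 | 1135/1024; 71/64; 9/8; 5/4; 3/2; 2 } — 2269/2048
edge 14 of 14 (BLUE): { 0; 1; 17/16; 35/32; 141/128; 283/256; 567/512; 2269/2048 | 1135/1024; 71/64; 9/8; 5/4; 3/2; 2 } — 4539/4096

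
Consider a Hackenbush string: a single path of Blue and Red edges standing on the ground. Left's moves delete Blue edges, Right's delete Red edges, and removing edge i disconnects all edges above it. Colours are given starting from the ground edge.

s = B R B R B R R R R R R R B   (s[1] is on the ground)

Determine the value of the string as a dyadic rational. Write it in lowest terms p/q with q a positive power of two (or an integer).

2563/4096

g_1 [B]  L=[0]  R=[∅]  = 1
g_2 [BR]  L=[0]  R=[1]  = 1/2
g_3 [BRB]  L=[0 1/2]  R=[1]  = 3/4
g_4 [BRBR]  L=[0 1/2]  R=[3/4 1]  = 5/8
g_5 [BRBRB]  L=[0 1/2 5/8]  R=[3/4 1]  = 11/16
g_6 [BRBRBR]  L=[0 1/2 5/8]  R=[11/16 3/4 1]  = 21/32
g_7 [BRBRBRR]  L=[0 1/2 5/8]  R=[21/32 11/16 3/4 1]  = 41/64
g_8 [BRBRBRRR]  L=[0 1/2 5/8]  R=[41/64 21/32 11/16 3/4 1]  = 81/128
g_9 [BRBRBRRRR]  L=[0 1/2 5/8]  R=[81/128 41/64 21/32 11/16 3/4 1]  = 161/256
g_10 [BRBRBRRRRR]  L=[0 1/2 5/8]  R=[161/256 81/128 41/64 21/32 11/16 3/4 1]  = 321/512
g_11 [BRBRBRRRRRR]  L=[0 1/2 5/8]  R=[321/512 161/256 81/128 41/64 21/32 11/16 3/4 1]  = 641/1024
g_12 [BRBRBRRRRRRR]  L=[0 1/2 5/8]  R=[641/1024 321/512 161/256 81/128 41/64 21/32 11/16 3/4 1]  = 1281/2048
g_13 [BRBRBRRRRRRRB]  L=[0 1/2 5/8 1281/2048]  R=[641/1024 321/512 161/256 81/128 41/64 21/32 11/16 3/4 1]  = 2563/4096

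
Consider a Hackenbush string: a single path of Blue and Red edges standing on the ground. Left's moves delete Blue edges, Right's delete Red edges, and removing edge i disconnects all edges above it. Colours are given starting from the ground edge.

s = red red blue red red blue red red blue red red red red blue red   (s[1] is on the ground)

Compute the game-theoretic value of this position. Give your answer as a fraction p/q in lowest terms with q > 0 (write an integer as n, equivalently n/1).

-15227/8192

1 of 15 · r · max L −∞ · min R 0 → -1
2 of 15 · rr · max L −∞ · min R -1 → -2
3 of 15 · rrb · max L -2 · min R -1 → -3/2
4 of 15 · rrbr · max L -2 · min R -3/2 → -7/4
5 of 15 · rrbrr · max L -2 · min R -7/4 → -15/8
6 of 15 · rrbrrb · max L -15/8 · min R -7/4 → -29/16
7 of 15 · rrbrrbr · max L -15/8 · min R -29/16 → -59/32
8 of 15 · rrbrrbrr · max L -15/8 · min R -59/32 → -119/64
9 of 15 · rrbrrbrrb · max L -119/64 · min R -59/32 → -237/128
10 of 15 · rrbrrbrrbr · max L -119/64 · min R -237/128 → -475/256
11 of 15 · rrbrrbrrbrr · max L -119/64 · min R -475/256 → -951/512
12 of 15 · rrbrrbrrbrrr · max L -119/64 · min R -951/512 → -1903/1024
13 of 15 · rrbrrbrrbrrrr · max L -119/64 · min R -1903/1024 → -3807/2048
14 of 15 · rrbrrbrrbrrrrb · max L -3807/2048 · min R -1903/1024 → -7613/4096
15 of 15 · rrbrrbrrbrrrrbr · max L -3807/2048 · min R -7613/4096 → -15227/8192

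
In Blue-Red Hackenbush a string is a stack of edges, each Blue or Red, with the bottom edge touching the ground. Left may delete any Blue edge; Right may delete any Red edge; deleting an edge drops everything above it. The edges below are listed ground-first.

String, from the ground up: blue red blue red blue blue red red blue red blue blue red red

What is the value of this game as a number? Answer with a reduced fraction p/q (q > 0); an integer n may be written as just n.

5721/8192

b: Left { 0 }, Right { · } ⇒ simplest 1
br: Left { 0 }, Right { 1 } ⇒ simplest 1/2
brb: Left { 0, 1/2 }, Right { 1 } ⇒ simplest 3/4
brbr: Left { 0, 1/2 }, Right { 3/4, 1 } ⇒ simplest 5/8
brbrb: Left { 0, 1/2, 5/8 }, Right { 3/4, 1 } ⇒ simplest 11/16
brbrbb: Left { 0, 1/2, 5/8, 11/16 }, Right { 3/4, 1 } ⇒ simplest 23/32
brbrbbr: Left { 0, 1/2, 5/8, 11/16 }, Right { 23/32, 3/4, 1 } ⇒ simplest 45/64
brbrbbrr: Left { 0, 1/2, 5/8, 11/16 }, Right { 45/64, 23/32, 3/4, 1 } ⇒ simplest 89/128
brbrbbrrb: Left { 0, 1/2, 5/8, 11/16, 89/128 }, Right { 45/64, 23/32, 3/4, 1 } ⇒ simplest 179/256
brbrbbrrbr: Left { 0, 1/2, 5/8, 11/16, 89/128 }, Right { 179/256, 45/64, 23/32, 3/4, 1 } ⇒ simplest 357/512
brbrbbrrbrb: Left { 0, 1/2, 5/8, 11/16, 89/128, 357/512 }, Right { 179/256, 45/64, 23/32, 3/4, 1 } ⇒ simplest 715/1024
brbrbbrrbrbb: Left { 0, 1/2, 5/8, 11/16, 89/128, 357/512, 715/1024 }, Right { 179/256, 45/64, 23/32, 3/4, 1 } ⇒ simplest 1431/2048
brbrbbrrbrbbr: Left { 0, 1/2, 5/8, 11/16, 89/128, 357/512, 715/1024 }, Right { 1431/2048, 179/256, 45/64, 23/32, 3/4, 1 } ⇒ simplest 2861/4096
brbrbbrrbrbbrr: Left { 0, 1/2, 5/8, 11/16, 89/128, 357/512, 715/1024 }, Right { 2861/4096, 1431/2048, 179/256, 45/64, 23/32, 3/4, 1 } ⇒ simplest 5721/8192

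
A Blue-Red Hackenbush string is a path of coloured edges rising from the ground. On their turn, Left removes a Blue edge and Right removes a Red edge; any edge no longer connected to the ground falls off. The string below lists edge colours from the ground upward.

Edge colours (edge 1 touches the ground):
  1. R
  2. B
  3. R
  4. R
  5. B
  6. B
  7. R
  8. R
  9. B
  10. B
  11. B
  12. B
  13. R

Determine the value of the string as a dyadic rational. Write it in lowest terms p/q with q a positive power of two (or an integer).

-3267/4096

G_1 [R]  L=[]  R=[0]  so -1
G_2 [RB]  L=[-1]  R=[0]  so -1/2
G_3 [RBR]  L=[-1]  R=[-1/2, 0]  so -3/4
G_4 [RBRR]  L=[-1]  R=[-3/4, -1/2, 0]  so -7/8
G_5 [RBRRB]  L=[-1, -7/8]  R=[-3/4, -1/2, 0]  so -13/16
G_6 [RBRRBB]  L=[-1, -7/8, -13/16]  R=[-3/4, -1/2, 0]  so -25/32
G_7 [RBRRBBR]  L=[-1, -7/8, -13/16]  R=[-25/32, -3/4, -1/2, 0]  so -51/64
G_8 [RBRRBBRR]  L=[-1, -7/8, -13/16]  R=[-51/64, -25/32, -3/4, -1/2, 0]  so -103/128
G_9 [RBRRBBRRB]  L=[-1, -7/8, -13/16, -103/128]  R=[-51/64, -25/32, -3/4, -1/2, 0]  so -205/256
G_10 [RBRRBBRRBB]  L=[-1, -7/8, -13/16, -103/128, -205/256]  R=[-51/64, -25/32, -3/4, -1/2, 0]  so -409/512
G_11 [RBRRBBRRBBB]  L=[-1, -7/8, -13/16, -103/128, -205/256, -409/512]  R=[-51/64, -25/32, -3/4, -1/2, 0]  so -817/1024
G_12 [RBRRBBRRBBBB]  L=[-1, -7/8, -13/16, -103/128, -205/256, -409/512, -817/1024]  R=[-51/64, -25/32, -3/4, -1/2, 0]  so -1633/2048
G_13 [RBRRBBRRBBBBR]  L=[-1, -7/8, -13/16, -103/128, -205/256, -409/512, -817/1024]  R=[-1633/2048, -51/64, -25/32, -3/4, -1/2, 0]  so -3267/4096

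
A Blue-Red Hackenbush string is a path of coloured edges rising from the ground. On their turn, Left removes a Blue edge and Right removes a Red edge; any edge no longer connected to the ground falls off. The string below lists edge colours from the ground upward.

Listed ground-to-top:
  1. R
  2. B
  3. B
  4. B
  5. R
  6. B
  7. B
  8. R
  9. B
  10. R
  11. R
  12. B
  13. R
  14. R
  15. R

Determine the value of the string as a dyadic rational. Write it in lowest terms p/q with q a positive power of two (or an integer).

-2415/16384

Prefix values for R B B B R B B R B R R B R R R via {L|R} + simplicity:
step 1: add R to get R; options L={ — } R={ 0 } → -1
step 2: add B to get RB; options L={ -1 } R={ 0 } → -1/2
step 3: add B to get RBB; options L={ -1, -1/2 } R={ 0 } → -1/4
step 4: add B to get RBBB; options L={ -1, -1/2, -1/4 } R={ 0 } → -1/8
step 5: add R to get RBBBR; options L={ -1, -1/2, -1/4 } R={ -1/8, 0 } → -3/16
step 6: add B to get RBBBRB; options L={ -1, -1/2, -1/4, -3/16 } R={ -1/8, 0 } → -5/32
step 7: add B to get RBBBRBB; options L={ -1, -1/2, -1/4, -3/16, -5/32 } R={ -1/8, 0 } → -9/64
step 8: add R to get RBBBRBBR; options L={ -1, -1/2, -1/4, -3/16, -5/32 } R={ -9/64, -1/8, 0 } → -19/128
step 9: add B to get RBBBRBBRB; options L={ -1, -1/2, -1/4, -3/16, -5/32, -19/128 } R={ -9/64, -1/8, 0 } → -37/256
step 10: add R to get RBBBRBBRBR; options L={ -1, -1/2, -1/4, -3/16, -5/32, -19/128 } R={ -37/256, -9/64, -1/8, 0 } → -75/512
step 11: add R to get RBBBRBBRBRR; options L={ -1, -1/2, -1/4, -3/16, -5/32, -19/128 } R={ -75/512, -37/256, -9/64, -1/8, 0 } → -151/1024
step 12: add B to get RBBBRBBRBRRB; options L={ -1, -1/2, -1/4, -3/16, -5/32, -19/128, -151/1024 } R={ -75/512, -37/256, -9/64, -1/8, 0 } → -301/2048
step 13: add R to get RBBBRBBRBRRBR; options L={ -1, -1/2, -1/4, -3/16, -5/32, -19/128, -151/1024 } R={ -301/2048, -75/512, -37/256, -9/64, -1/8, 0 } → -603/4096
step 14: add R to get RBBBRBBRBRRBRR; options L={ -1, -1/2, -1/4, -3/16, -5/32, -19/128, -151/1024 } R={ -603/4096, -301/2048, -75/512, -37/256, -9/64, -1/8, 0 } → -1207/8192
step 15: add R to get RBBBRBBRBRRBRRR; options L={ -1, -1/2, -1/4, -3/16, -5/32, -19/128, -151/1024 } R={ -1207/8192, -603/4096, -301/2048, -75/512, -37/256, -9/64, -1/8, 0 } → -2415/16384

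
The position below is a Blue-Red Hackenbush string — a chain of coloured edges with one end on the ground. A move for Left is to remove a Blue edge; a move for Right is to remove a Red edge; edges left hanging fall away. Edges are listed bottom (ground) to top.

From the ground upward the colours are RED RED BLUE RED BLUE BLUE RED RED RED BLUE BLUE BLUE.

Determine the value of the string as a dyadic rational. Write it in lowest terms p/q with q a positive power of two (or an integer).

g(R) = { ∅ | 0 } so -1
g(RR) = { ∅ | -1,0 } so -2
g(RRB) = { -2 | -1,0 } so -3/2
g(RRBR) = { -2 | -3/2,-1,0 } so -7/4
g(RRBRB) = { -2,-7/4 | -3/2,-1,0 } so -13/8
g(RRBRBB) = { -2,-7/4,-13/8 | -3/2,-1,0 } so -25/16
g(RRBRBBR) = { -2,-7/4,-13/8 | -25/16,-3/2,-1,0 } so -51/32
g(RRBRBBRR) = { -2,-7/4,-13/8 | -51/32,-25/16,-3/2,-1,0 } so -103/64
g(RRBRBBRRR) = { -2,-7/4,-13/8 | -103/64,-51/32,-25/16,-3/2,-1,0 } so -207/128
g(RRBRBBRRRB) = { -2,-7/4,-13/8,-207/128 | -103/64,-51/32,-25/16,-3/2,-1,0 } so -413/256
g(RRBRBBRRRBB) = { -2,-7/4,-13/8,-207/128,-413/256 | -103/64,-51/32,-25/16,-3/2,-1,0 } so -825/512
g(RRBRBBRRRBBB) = { -2,-7/4,-13/8,-207/128,-413/256,-825/512 | -103/64,-51/32,-25/16,-3/2,-1,0 } so -1649/1024

-1649/1024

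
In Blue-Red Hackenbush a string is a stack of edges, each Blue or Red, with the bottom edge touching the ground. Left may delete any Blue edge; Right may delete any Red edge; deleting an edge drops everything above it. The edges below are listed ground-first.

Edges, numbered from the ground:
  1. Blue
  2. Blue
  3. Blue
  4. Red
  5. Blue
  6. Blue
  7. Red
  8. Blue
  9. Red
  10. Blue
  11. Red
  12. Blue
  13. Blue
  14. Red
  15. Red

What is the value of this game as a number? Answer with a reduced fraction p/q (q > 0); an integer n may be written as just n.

1 of 15 · B · max L 0 · min R +∞ = 1
2 of 15 · BB · max L 1 · min R +∞ = 2
3 of 15 · BBB · max L 2 · min R +∞ = 3
4 of 15 · BBBR · max L 2 · min R 3 = 5/2
5 of 15 · BBBRB · max L 5/2 · min R 3 = 11/4
6 of 15 · BBBRBB · max L 11/4 · min R 3 = 23/8
7 of 15 · BBBRBBR · max L 11/4 · min R 23/8 = 45/16
8 of 15 · BBBRBBRB · max L 45/16 · min R 23/8 = 91/32
9 of 15 · BBBRBBRBR · max L 45/16 · min R 91/32 = 181/64
10 of 15 · BBBRBBRBRB · max L 181/64 · min R 91/32 = 363/128
11 of 15 · BBBRBBRBRBR · max L 181/64 · min R 363/128 = 725/256
12 of 15 · BBBRBBRBRBRB · max L 725/256 · min R 363/128 = 1451/512
13 of 15 · BBBRBBRBRBRBB · max L 1451/512 · min R 363/128 = 2903/1024
14 of 15 · BBBRBBRBRBRBBR · max L 1451/512 · min R 2903/1024 = 5805/2048
15 of 15 · BBBRBBRBRBRBBRR · max L 1451/512 · min R 5805/2048 = 11609/4096

11609/4096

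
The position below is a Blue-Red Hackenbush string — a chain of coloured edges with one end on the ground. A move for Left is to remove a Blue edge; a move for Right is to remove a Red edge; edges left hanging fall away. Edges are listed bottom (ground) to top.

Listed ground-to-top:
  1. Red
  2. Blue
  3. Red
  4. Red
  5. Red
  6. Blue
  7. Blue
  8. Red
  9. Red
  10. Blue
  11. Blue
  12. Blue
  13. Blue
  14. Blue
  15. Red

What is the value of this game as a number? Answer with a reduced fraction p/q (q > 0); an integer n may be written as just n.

-14723/16384

step 1: add Red to get R; options L={ (no moves) } R={ 0 } -> -1
step 2: add Blue to get RB; options L={ -1 } R={ 0 } -> -1/2
step 3: add Red to get RBR; options L={ -1 } R={ -1/2,0 } -> -3/4
step 4: add Red to get RBRR; options L={ -1 } R={ -3/4,-1/2,0 } -> -7/8
step 5: add Red to get RBRRR; options L={ -1 } R={ -7/8,-3/4,-1/2,0 } -> -15/16
step 6: add Blue to get RBRRRB; options L={ -1,-15/16 } R={ -7/8,-3/4,-1/2,0 } -> -29/32
step 7: add Blue to get RBRRRBB; options L={ -1,-15/16,-29/32 } R={ -7/8,-3/4,-1/2,0 } -> -57/64
step 8: add Red to get RBRRRBBR; options L={ -1,-15/16,-29/32 } R={ -57/64,-7/8,-3/4,-1/2,0 } -> -115/128
step 9: add Red to get RBRRRBBRR; options L={ -1,-15/16,-29/32 } R={ -115/128,-57/64,-7/8,-3/4,-1/2,0 } -> -231/256
step 10: add Blue to get RBRRRBBRRB; options L={ -1,-15/16,-29/32,-231/256 } R={ -115/128,-57/64,-7/8,-3/4,-1/2,0 } -> -461/512
step 11: add Blue to get RBRRRBBRRBB; options L={ -1,-15/16,-29/32,-231/256,-461/512 } R={ -115/128,-57/64,-7/8,-3/4,-1/2,0 } -> -921/1024
step 12: add Blue to get RBRRRBBRRBBB; options L={ -1,-15/16,-29/32,-231/256,-461/512,-921/1024 } R={ -115/128,-57/64,-7/8,-3/4,-1/2,0 } -> -1841/2048
step 13: add Blue to get RBRRRBBRRBBBB; options L={ -1,-15/16,-29/32,-231/256,-461/512,-921/1024,-1841/2048 } R={ -115/128,-57/64,-7/8,-3/4,-1/2,0 } -> -3681/4096
step 14: add Blue to get RBRRRBBRRBBBBB; options L={ -1,-15/16,-29/32,-231/256,-461/512,-921/1024,-1841/2048,-3681/4096 } R={ -115/128,-57/64,-7/8,-3/4,-1/2,0 } -> -7361/8192
step 15: add Red to get RBRRRBBRRBBBBBR; options L={ -1,-15/16,-29/32,-231/256,-461/512,-921/1024,-1841/2048,-3681/4096 } R={ -7361/8192,-115/128,-57/64,-7/8,-3/4,-1/2,0 } -> -14723/16384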